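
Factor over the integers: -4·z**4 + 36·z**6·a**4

Every term has a factor of 4·z**4; factoring it out leaves 9·z**2·a**4 - 1.
Recognize a difference of squares with the parts 3·z·a**2 and 1.

4·z**4·(3·z·a**2 + 1)·(3·z·a**2 - 1)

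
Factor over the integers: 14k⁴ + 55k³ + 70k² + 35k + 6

(2k + 1)(7k + 3)(k + 1)(k + 2)

Trying the rational-root candidates, k = -1/2 is a root, so (2k + 1) divides it; the quotient is 7k³ + 24k² + 23k + 6.
Continuing, k = -2 is a root, so (k + 2) divides it; the quotient is 7k² + 10k + 3.
The remaining quadratic factors as (7k + 3)(k + 1).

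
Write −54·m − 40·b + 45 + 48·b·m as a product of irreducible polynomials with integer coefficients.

(6·m − 5)·(8·b − 9)

Group as (48·b·m − 40·b) + (−54·m + 45) = 8·b·(6·m − 5) − 9·(6·m − 5).
Both groups share the factor (6·m − 5).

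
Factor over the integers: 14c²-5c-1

(2c-1)(7c+1)

Need a pair with product 14·(-1) = -14 and sum -5: that's -7 and 2.
Split the middle term: 14c²-7c + 2c-1 = 7c(2c-1) + (2c-1).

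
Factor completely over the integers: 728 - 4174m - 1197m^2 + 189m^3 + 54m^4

By the rational root theorem, m = -4 is a root, giving the factor (m + 4) and quotient 54m^3 - 27m^2 - 1089m + 182.
Then m = 1/6 is a root, so (6m - 1) divides it; the quotient is 9m^2 - 3m - 182.
The remaining quadratic factors as (3m - 14)(3m + 13).

(3m + 13)(3m - 14)(6m - 1)(m + 4)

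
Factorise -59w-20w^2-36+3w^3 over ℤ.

(3w+4)(w+1)(w-9)

By the rational root theorem, w = -1 is a root, giving the factor (w+1) and quotient 3w^2-23w-36.
The remaining quadratic factors as (3w+4)(w-9).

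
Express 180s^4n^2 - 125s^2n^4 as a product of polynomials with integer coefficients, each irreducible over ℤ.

Pull out the common factor 5s^2n^2; 36s^2 - 25n^2 is a difference of squares.

5n^2s^2(6s - 5n)(6s + 5n)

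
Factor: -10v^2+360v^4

Pull out the common factor 10v^2; 36v^2-1 is a difference of squares.

10v^2(6v+1)(6v-1)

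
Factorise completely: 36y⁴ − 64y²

4y²(3y + 4)(3y − 4)

Every term has a factor of 4y². Then 9y² − 16 = (3y)² − (4)².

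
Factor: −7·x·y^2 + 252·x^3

Pull out the common factor 7·x; 36·x^2 − y^2 is a difference of squares.

7·x·(6·x + y)·(6·x − y)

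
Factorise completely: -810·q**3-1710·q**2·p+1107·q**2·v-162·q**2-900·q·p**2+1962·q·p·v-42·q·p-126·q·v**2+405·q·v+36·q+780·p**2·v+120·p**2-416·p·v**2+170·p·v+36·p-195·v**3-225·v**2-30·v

Group: 6·q·(-135·q**2-150·q·p+72·q·v-27·q+130·p·v+20·p+39·v**2+45·v+6) + (6·p-5·v)·(-135·q**2-150·q·p+72·q·v-27·q+130·p·v+20·p+39·v**2+45·v+6); both groups contain (-135·q**2-150·q·p+72·q·v-27·q+130·p·v+20·p+39·v**2+45·v+6), so (6·q+6·p-5·v) is a factor with cofactor -135·q**2-150·q·p+72·q·v-27·q+130·p·v+20·p+39·v**2+45·v+6.
The cofactor groups again: -135·q**2-150·q·p+72·q·v-27·q+130·p·v+20·p+39·v**2+45·v+6 = -15·q·(9·q+10·p+3·v+3) + (13·v+2)·(9·q+10·p+3·v+3); both groups contain (9·q+10·p+3·v+3), giving -(15·q-13·v-2)·(9·q+10·p+3·v+3).

-(9·q+10·p+3·v+3)·(15·q-13·v-2)·(6·q+6·p-5·v)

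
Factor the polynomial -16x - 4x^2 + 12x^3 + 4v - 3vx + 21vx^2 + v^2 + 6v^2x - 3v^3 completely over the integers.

Group: v(-3v^2 - 6vx + v - 3x^2 + x + 4) - 4x(-3v^2 - 6vx + v - 3x^2 + x + 4); both groups contain (-3v^2 - 6vx + v - 3x^2 + x + 4), so (v - 4x) is a factor with cofactor -3v^2 - 6vx + v - 3x^2 + x + 4.
The cofactor groups again: -3v^2 - 6vx + v - 3x^2 + x + 4 = -v(3v + 3x - 4) + (-x - 1)(3v + 3x - 4); both groups contain (3v + 3x - 4), giving -(v + x + 1)(3v + 3x - 4).

-(3v + 3x - 4)(v + x + 1)(v - 4x)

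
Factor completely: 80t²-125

5(4t+5)(4t-5)

Factor out 5, leaving 16t²-25, which is a difference of two squares.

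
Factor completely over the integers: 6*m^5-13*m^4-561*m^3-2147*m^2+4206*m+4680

(6*m+5)*(m-12)*(m-2)*(m^2+11*m+39)

By the rational root theorem, m = -5/6 is a root, so (6*m+5) divides it; the quotient is m^4-3*m^3-91*m^2-282*m+936.
Continuing, m = 12 is a root, so (m-12) divides it; the quotient is m^3+9*m^2+17*m-78.
Continuing, m = 2 is a root, so (m-2) divides it; the quotient is m^2+11*m+39.
The quadratic m^2+11*m+39 has discriminant -35 < 0 and is irreducible over ℤ.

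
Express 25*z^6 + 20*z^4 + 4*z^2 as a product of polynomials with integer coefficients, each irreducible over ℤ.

Pull out the common factor z^2, leaving 25*z^4 + 20*z^2 + 4.
Recognize a perfect-square trinomial with the parts 5*z^2 and 2.

z^2*(5*z^2 + 2)^2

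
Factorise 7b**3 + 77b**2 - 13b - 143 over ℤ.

(b + 11)(7b**2 - 13)

Group as (7b**3 - 13b) + (77b**2 - 143) = b(7b**2 - 13) + 11(7b**2 - 13).
Both groups share the factor (7b**2 - 13).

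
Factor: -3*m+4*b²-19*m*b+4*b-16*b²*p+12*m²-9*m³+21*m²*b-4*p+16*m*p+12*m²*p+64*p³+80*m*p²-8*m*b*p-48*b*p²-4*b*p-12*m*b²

-(3*m-4*b+4*p)*(m-b-4*p-1)*(3*m+4*p-1)

Group: m*(-9*m²+12*m*b-24*m*p+3*m+16*b*p-4*b-16*p²+4*p) + (-b-4*p-1)*(-9*m²+12*m*b-24*m*p+3*m+16*b*p-4*b-16*p²+4*p); both groups contain (-9*m²+12*m*b-24*m*p+3*m+16*b*p-4*b-16*p²+4*p), so (m-b-4*p-1) is a factor with cofactor -9*m²+12*m*b-24*m*p+3*m+16*b*p-4*b-16*p²+4*p.
The cofactor groups again: -9*m²+12*m*b-24*m*p+3*m+16*b*p-4*b-16*p²+4*p = -3*m*(3*m+4*p-1) + (4*b-4*p)*(3*m+4*p-1); both groups contain (3*m+4*p-1), giving -(3*m-4*b+4*p)*(3*m+4*p-1).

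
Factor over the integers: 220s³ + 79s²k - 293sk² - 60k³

(11s - 12k)(4s + 5k)(5s + k)

Group: 11s(20s² + 29sk + 5k²) - 12k(20s² + 29sk + 5k²); both groups contain (20s² + 29sk + 5k²), so (11s - 12k) is a factor with cofactor 20s² + 29sk + 5k².
The cofactor groups again: 20s² + 29sk + 5k² = 5s(4s + 5k) + k(4s + 5k); both groups contain (4s + 5k), giving (5s + k)(4s + 5k).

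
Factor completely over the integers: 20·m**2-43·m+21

Need a pair with product 20·21 = 420 and sum -43: that's -28 and -15.
Split the middle term: 20·m**2-28·m - 15·m+21 = 4·m·(5·m-7) - 3·(5·m-7).

(4·m-3)·(5·m-7)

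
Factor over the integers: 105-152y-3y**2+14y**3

Among the possible rational roots, y = 3 is a root, so (y-3) is a factor; dividing leaves 14y**2+39y-35.
The remaining quadratic factors as (7y-5)(2y+7).

(2y+7)(7y-5)(y-3)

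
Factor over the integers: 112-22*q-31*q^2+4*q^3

(4*q-7)*(q+2)*(q-8)

By the rational root theorem, q = 7/4 is a root, giving the factor (4*q-7) and quotient q^2-6*q-16.
The remaining quadratic factors as (q+2)(q-8).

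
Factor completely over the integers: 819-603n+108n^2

9(3n-7)(4n-13)

Pull out the common factor 9, then factor the remaining trinomial.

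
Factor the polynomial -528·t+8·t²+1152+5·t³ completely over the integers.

(5·t-12)·(t+12)·(t-8)

Trying the rational-root candidates, t = -12 is a root, so (t+12) is a factor; dividing leaves 5·t²-52·t+96.
The remaining quadratic factors as (t-8)(5·t-12).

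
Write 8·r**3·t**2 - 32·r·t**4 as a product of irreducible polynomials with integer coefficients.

8·r·t**2·(r + 2·t)·(r - 2·t)

Factor out 8·r·t**2, leaving r**2 - 4·t**2, which is a difference of two squares.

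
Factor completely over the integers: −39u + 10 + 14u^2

Need a pair with product 14·10 = 140 and sum −39: that's −4 and −35.
Split the middle term: 14u^2 − 4u − 35u + 10 = 2u(7u − 2) − 5(7u − 2).

(2u − 5)(7u − 2)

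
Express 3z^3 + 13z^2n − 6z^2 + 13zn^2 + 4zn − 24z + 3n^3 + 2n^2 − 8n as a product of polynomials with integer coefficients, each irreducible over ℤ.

(z + 3n − 4)(3z + n)(z + n + 2)

Group: z(3z^2 + 4zn + 6z + n^2 + 2n) + (3n − 4)(3z^2 + 4zn + 6z + n^2 + 2n); both groups contain (3z^2 + 4zn + 6z + n^2 + 2n), so (z + 3n − 4) is a factor with cofactor 3z^2 + 4zn + 6z + n^2 + 2n.
The cofactor groups again: 3z^2 + 4zn + 6z + n^2 + 2n = 3z(z + n + 2) + n(z + n + 2); both groups contain (z + n + 2), giving (3z + n)(z + n + 2).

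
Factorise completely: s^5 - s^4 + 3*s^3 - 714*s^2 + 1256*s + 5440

Testing divisors of the constant over divisors of the leading coefficient, s = 8 is a root, giving the factor (s - 8) and quotient s^4 + 7*s^3 + 59*s^2 - 242*s - 680.
Then s = -2 is a root, so (s + 2) is a factor; dividing leaves s^3 + 5*s^2 + 49*s - 340.
Next, s = 4 is a root, so (s - 4) is a factor; dividing leaves s^2 + 9*s + 85.
The quadratic s^2 + 9*s + 85 has discriminant -259 < 0 and is irreducible over ℤ.

(s + 2)*(s - 4)*(s - 8)*(s^2 + 9*s + 85)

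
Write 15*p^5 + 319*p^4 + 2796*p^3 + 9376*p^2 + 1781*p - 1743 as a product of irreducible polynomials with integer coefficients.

By the rational root theorem, p = -3/5 is a root, giving the factor (5*p + 3) and quotient 3*p^4 + 62*p^3 + 522*p^2 + 1562*p - 581.
Continuing, p = 1/3 is a root, so (3*p - 1) divides it; the quotient is p^3 + 21*p^2 + 181*p + 581.
Then p = -7 is a root, so (p + 7) is a factor; dividing leaves p^2 + 14*p + 83.
The quadratic p^2 + 14*p + 83 has discriminant -136 < 0 and is irreducible over ℤ.

(3*p - 1)*(5*p + 3)*(p + 7)*(p^2 + 14*p + 83)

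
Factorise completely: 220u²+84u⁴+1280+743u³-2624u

(3u+8)(4u-5)(7u-4)(u+8)

Trying the rational-root candidates, u = 4/7 is a root, so (7u-4) is a factor; dividing leaves 12u³+113u²+96u-320.
Next, u = 5/4 is a root, so (4u-5) divides it; the quotient is 3u²+32u+64.
The remaining quadratic factors as (3u+8)(u+8).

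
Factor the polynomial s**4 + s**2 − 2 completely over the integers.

(s + 1)·(s − 1)·(s**2 + 2)

Substitute u = s**2 to get a quadratic in u, then factor.
s**2 − 1 is a difference of squares.
s**2 + 2 is irreducible over ℤ (always positive, so no real roots).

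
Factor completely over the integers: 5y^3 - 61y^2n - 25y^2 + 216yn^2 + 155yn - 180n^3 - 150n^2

(y - 5n)(5y - 6n)(y - 6n - 5)

Group: 5y(y^2 - 11yn - 5y + 30n^2 + 25n) - 6n(y^2 - 11yn - 5y + 30n^2 + 25n); both groups contain (y^2 - 11yn - 5y + 30n^2 + 25n), so (5y - 6n) is a factor with cofactor y^2 - 11yn - 5y + 30n^2 + 25n.
The cofactor groups again: y^2 - 11yn - 5y + 30n^2 + 25n = y(y - 5n) + (-6n - 5)(y - 5n); both groups contain (y - 5n), giving (y - 6n - 5)(y - 5n).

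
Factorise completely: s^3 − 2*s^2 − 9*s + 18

(s + 3)*(s − 2)*(s − 3)

Testing divisors of the constant over divisors of the leading coefficient, s = −3 is a root, so (s + 3) is a factor; dividing leaves s^2 − 5*s + 6.
The remaining quadratic factors as (s − 3)(s − 2).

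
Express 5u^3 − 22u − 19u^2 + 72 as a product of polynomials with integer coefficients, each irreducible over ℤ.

Trying the rational-root candidates, u = 4 is a root, so (u − 4) divides it; the quotient is 5u^2 + u − 18.
The remaining quadratic factors as (5u − 9)(u + 2).

(5u − 9)(u + 2)(u − 4)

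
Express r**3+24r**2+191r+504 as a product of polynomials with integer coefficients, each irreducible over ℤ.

(r+7)(r+8)(r+9)

Testing divisors of the constant over divisors of the leading coefficient, r = −9 is a root, giving the factor (r+9) and quotient r**2+15r+56.
The remaining quadratic factors as (r+7)(r+8).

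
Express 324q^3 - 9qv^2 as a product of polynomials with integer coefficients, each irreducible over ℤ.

Pull out the common factor 9q; 36q^2 - v^2 is a difference of squares.

9q(6q + v)(6q - v)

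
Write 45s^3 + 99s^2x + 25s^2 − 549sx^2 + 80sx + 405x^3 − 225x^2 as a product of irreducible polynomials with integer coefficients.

(5s − 9x)(9s − 9x + 5)(s + 5x)

Group: 9s(5s^2 + 16sx − 45x^2) + (−9x + 5)(5s^2 + 16sx − 45x^2); both groups contain (5s^2 + 16sx − 45x^2), so (9s − 9x + 5) is a factor with cofactor 5s^2 + 16sx − 45x^2.
The cofactor groups again: 5s^2 + 16sx − 45x^2 = s(5s − 9x) + 5x(5s − 9x); both groups contain (5s − 9x), giving (s + 5x)(5s − 9x).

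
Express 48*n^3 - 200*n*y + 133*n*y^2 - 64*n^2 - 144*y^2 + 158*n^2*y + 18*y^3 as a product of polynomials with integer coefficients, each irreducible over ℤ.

(6*n + y - 8)*(8*n + 9*y)*(n + 2*y)

Group: 6*n*(8*n^2 + 25*n*y + 18*y^2) + (y - 8)*(8*n^2 + 25*n*y + 18*y^2); both groups contain (8*n^2 + 25*n*y + 18*y^2), so (6*n + y - 8) is a factor with cofactor 8*n^2 + 25*n*y + 18*y^2.
The cofactor groups again: 8*n^2 + 25*n*y + 18*y^2 = 8*n*(n + 2*y) + 9*y*(n + 2*y); both groups contain (n + 2*y), giving (8*n + 9*y)*(n + 2*y).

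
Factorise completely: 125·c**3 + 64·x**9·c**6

c**3·(4·x**3·c + 5)·(16·x**6·c**2 - 20·x**3·c + 25)

Pull out the common factor c**3, leaving 64·x**9·c**3 + 125.
Recognize a sum of cubes with the parts 5 and 4·x**3·c.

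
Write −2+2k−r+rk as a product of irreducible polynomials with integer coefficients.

Group as (rk−r) + (2k−2) = r(k−1) + 2(k−1).
Both groups share the factor (k−1).

(k−1)(r+2)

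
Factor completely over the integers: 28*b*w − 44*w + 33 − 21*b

Group as (28*b*w − 21*b) + (−44*w + 33) = 7*b*(4*w − 3) − 11*(4*w − 3).
Both groups share the factor (4*w − 3).

(4*w − 3)*(7*b − 11)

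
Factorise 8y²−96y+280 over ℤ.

8(y−5)(y−7)

Pull out the common factor 8, then factor the remaining trinomial.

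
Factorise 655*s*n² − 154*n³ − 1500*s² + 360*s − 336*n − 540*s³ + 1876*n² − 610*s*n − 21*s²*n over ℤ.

−(15*s − 14*n)*(4*s − n + 12)*(9*s + 11*n − 2)

Group: 15*s*(−36*s² − 35*s*n − 100*s + 11*n² − 134*n + 24) − 14*n*(−36*s² − 35*s*n − 100*s + 11*n² − 134*n + 24); both groups contain (−36*s² − 35*s*n − 100*s + 11*n² − 134*n + 24), so (15*s − 14*n) is a factor with cofactor −36*s² − 35*s*n − 100*s + 11*n² − 134*n + 24.
The cofactor groups again: −36*s² − 35*s*n − 100*s + 11*n² − 134*n + 24 = −4*s*(9*s + 11*n − 2) + (n − 12)*(9*s + 11*n − 2); both groups contain (9*s + 11*n − 2), giving −(4*s − n + 12)*(9*s + 11*n − 2).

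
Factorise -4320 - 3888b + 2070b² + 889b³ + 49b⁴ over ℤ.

(7b + 6)(7b - 12)(b + 15)(b + 4)

Trying the rational-root candidates, b = -4 is a root, so (b + 4) divides it; the quotient is 49b³ + 693b² - 702b - 1080.
Then b = -15 is a root, so (b + 15) is a factor; dividing leaves 49b² - 42b - 72.
The remaining quadratic factors as (7b - 12)(7b + 6).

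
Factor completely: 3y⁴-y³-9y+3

Group as (3y⁴-9y) + (-y³+3) = 3y(y³-3) - (y³-3).
Both groups share the factor (y³-3).

(3y-1)(y³-3)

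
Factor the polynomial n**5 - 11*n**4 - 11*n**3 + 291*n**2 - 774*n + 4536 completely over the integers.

(n + 6)*(n - 7)*(n - 9)*(n**2 - n + 12)

By the rational root theorem, n = 7 is a root, giving the factor (n - 7) and quotient n**4 - 4*n**3 - 39*n**2 + 18*n - 648.
Next, n = -6 is a root, so (n + 6) divides it; the quotient is n**3 - 10*n**2 + 21*n - 108.
Then n = 9 is a root, giving the factor (n - 9) and quotient n**2 - n + 12.
The quadratic n**2 - n + 12 has discriminant -47 < 0 and is irreducible over ℤ.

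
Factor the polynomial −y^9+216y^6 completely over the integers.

−y^6(y−6)(y^2+6y+36)

Factor out y^6 first: what remains is −y^3+216.
Recognize a difference of cubes with the parts 6 and y.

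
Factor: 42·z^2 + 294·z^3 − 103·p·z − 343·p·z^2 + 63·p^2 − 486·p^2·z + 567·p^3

(7·p − 6·z)·(9·p + 7·z + 1)·(9·p − 7·z)

Group: 9·p·(63·p^2 − 103·p·z + 42·z^2) + (7·z + 1)·(63·p^2 − 103·p·z + 42·z^2); both groups contain (63·p^2 − 103·p·z + 42·z^2), so (9·p + 7·z + 1) is a factor with cofactor 63·p^2 − 103·p·z + 42·z^2.
The cofactor groups again: 63·p^2 − 103·p·z + 42·z^2 = 9·p·(7·p − 6·z) − 7·z·(7·p − 6·z); both groups contain (7·p − 6·z), giving (9·p − 7·z)·(7·p − 6·z).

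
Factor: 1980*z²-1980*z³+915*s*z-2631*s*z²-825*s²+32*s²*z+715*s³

(11*s+12*z)*(13*s+15*z-15)*(5*s-11*z)

Group: 5*s*(143*s²+321*s*z-165*s+180*z²-180*z) - 11*z*(143*s²+321*s*z-165*s+180*z²-180*z); both groups contain (143*s²+321*s*z-165*s+180*z²-180*z), so (5*s-11*z) is a factor with cofactor 143*s²+321*s*z-165*s+180*z²-180*z.
The cofactor groups again: 143*s²+321*s*z-165*s+180*z²-180*z = 13*s*(11*s+12*z) + (15*z-15)*(11*s+12*z); both groups contain (11*s+12*z), giving (13*s+15*z-15)*(11*s+12*z).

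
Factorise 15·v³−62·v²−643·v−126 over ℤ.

(3·v+14)·(5·v+1)·(v−9)

Trying the rational-root candidates, v = −1/5 is a root, so (5·v+1) divides it; the quotient is 3·v²−13·v−126.
The remaining quadratic factors as (3·v+14)(v−9).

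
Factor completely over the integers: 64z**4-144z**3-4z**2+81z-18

Among the possible rational roots, z = -3/4 is a root, giving the factor (4z+3) and quotient 16z**3-48z**2+35z-6.
Then z = 3/4 is a root, so (4z-3) is a factor; dividing leaves 4z**2-9z+2.
The remaining quadratic factors as (z-2)(4z-1).

(4z+3)(4z-1)(4z-3)(z-2)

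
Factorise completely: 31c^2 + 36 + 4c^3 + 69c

(4c + 3)(c + 3)(c + 4)

By the rational root theorem, c = -4 is a root, so (c + 4) is a factor; dividing leaves 4c^2 + 15c + 9.
The remaining quadratic factors as (4c + 3)(c + 3).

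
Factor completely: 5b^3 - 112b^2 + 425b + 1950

(5b + 13)(b - 10)(b - 15)

Testing divisors of the constant over divisors of the leading coefficient, b = 15 is a root, so (b - 15) divides it; the quotient is 5b^2 - 37b - 130.
The remaining quadratic factors as (5b + 13)(b - 10).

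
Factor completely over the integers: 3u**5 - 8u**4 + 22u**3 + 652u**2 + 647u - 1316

(3u + 7)(u + 4)(u - 1)(u**2 - 8u + 47)

Trying the rational-root candidates, u = -7/3 is a root, so (3u + 7) divides it; the quotient is u**4 - 5u**3 + 19u**2 + 173u - 188.
Continuing, u = 1 is a root, so (u - 1) is a factor; dividing leaves u**3 - 4u**2 + 15u + 188.
Continuing, u = -4 is a root, so (u + 4) is a factor; dividing leaves u**2 - 8u + 47.
The quadratic u**2 - 8u + 47 has discriminant -124 < 0 and is irreducible over ℤ.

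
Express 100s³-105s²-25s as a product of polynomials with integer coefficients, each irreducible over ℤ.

Pull out the common factor 5s, then factor the remaining trinomial.

5s(4s-5)(5s+1)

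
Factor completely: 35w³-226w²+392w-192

(5w-8)(7w-6)(w-4)

Among the possible rational roots, w = 8/5 is a root, so (5w-8) is a factor; dividing leaves 7w²-34w+24.
The remaining quadratic factors as (7w-6)(w-4).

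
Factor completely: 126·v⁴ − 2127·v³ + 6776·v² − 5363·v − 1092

By the rational root theorem, v = 7/3 is a root, giving the factor (3·v − 7) and quotient 42·v³ − 611·v² + 833·v + 156.
Next, v = 12/7 is a root, giving the factor (7·v − 12) and quotient 6·v² − 77·v − 13.
The remaining quadratic factors as (6·v + 1)(v − 13).

(3·v − 7)·(6·v + 1)·(7·v − 12)·(v − 13)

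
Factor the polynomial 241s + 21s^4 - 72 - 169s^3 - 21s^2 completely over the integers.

Trying the rational-root candidates, s = 1 is a root, giving the factor (s - 1) and quotient 21s^3 - 148s^2 - 169s + 72.
Continuing, s = 8 is a root, so (s - 8) is a factor; dividing leaves 21s^2 + 20s - 9.
The remaining quadratic factors as (7s + 9)(3s - 1).

(3s - 1)(7s + 9)(s - 1)(s - 8)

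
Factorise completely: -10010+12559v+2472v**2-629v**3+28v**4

(4v+13)(7v-5)(v-11)(v-14)

Testing divisors of the constant over divisors of the leading coefficient, v = 11 is a root, so (v-11) divides it; the quotient is 28v**3-321v**2-1059v+910.
Then v = 14 is a root, so (v-14) divides it; the quotient is 28v**2+71v-65.
The remaining quadratic factors as (4v+13)(7v-5).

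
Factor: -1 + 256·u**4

Write as (16·u**2)² − (1)², then factor 16·u**2 - 1 once more.

(4·u + 1)·(4·u - 1)·(16·u**2 + 1)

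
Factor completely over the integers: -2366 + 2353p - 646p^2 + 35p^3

(5p - 13)(7p - 13)(p - 14)

Trying the rational-root candidates, p = 14 is a root, giving the factor (p - 14) and quotient 35p^2 - 156p + 169.
The remaining quadratic factors as (7p - 13)(5p - 13).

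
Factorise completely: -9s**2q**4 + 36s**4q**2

9q**2s**2(2s - q)(2s + q)

Every term has a factor of 9s**2q**2. Then 4s**2 - q**2 = (2s)² − (q)².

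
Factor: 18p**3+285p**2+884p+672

Trying the rational-root candidates, p = −12 is a root, so (p+12) is a factor; dividing leaves 18p**2+69p+56.
The remaining quadratic factors as (6p+7)(3p+8).

(3p+8)(6p+7)(p+12)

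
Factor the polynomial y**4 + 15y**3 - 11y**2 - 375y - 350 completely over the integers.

By the rational root theorem, y = -5 is a root, giving the factor (y + 5) and quotient y**3 + 10y**2 - 61y - 70.
Next, y = -14 is a root, so (y + 14) divides it; the quotient is y**2 - 4y - 5.
The remaining quadratic factors as (y - 5)(y + 1).

(y + 1)(y + 14)(y + 5)(y - 5)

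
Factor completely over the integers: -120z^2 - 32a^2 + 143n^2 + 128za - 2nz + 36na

(11n + 10z - 4a)(13n - 12z + 8a)

Group: 11n(13n - 12z + 8a) + (10z - 4a)(13n - 12z + 8a); both groups contain (13n - 12z + 8a).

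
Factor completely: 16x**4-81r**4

(2x-3r)(2x+3r)(4x**2+9r**2)

(2x)⁴ − (3r)⁴ = ((2x)² − (3r)²)((2x)² + (3r)²); the first factor splits again, the second (4x**2+9r**2) is irreducible.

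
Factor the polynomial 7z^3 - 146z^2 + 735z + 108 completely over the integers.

Trying the rational-root candidates, z = 9 is a root, so (z - 9) is a factor; dividing leaves 7z^2 - 83z - 12.
The remaining quadratic factors as (z - 12)(7z + 1).

(7z + 1)(z - 12)(z - 9)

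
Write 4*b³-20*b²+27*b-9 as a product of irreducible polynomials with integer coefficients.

(2*b-1)*(2*b-3)*(b-3)

Testing divisors of the constant over divisors of the leading coefficient, b = 1/2 is a root, so (2*b-1) is a factor; dividing leaves 2*b²-9*b+9.
The remaining quadratic factors as (2*b-3)(b-3).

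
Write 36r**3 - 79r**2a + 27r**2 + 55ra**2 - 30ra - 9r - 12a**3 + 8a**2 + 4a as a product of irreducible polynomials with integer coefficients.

Group: 9r(4r**2 - 7ra + 3r + 3a**2 - 2a - 1) - 4a(4r**2 - 7ra + 3r + 3a**2 - 2a - 1); both groups contain (4r**2 - 7ra + 3r + 3a**2 - 2a - 1), so (9r - 4a) is a factor with cofactor 4r**2 - 7ra + 3r + 3a**2 - 2a - 1.
The cofactor groups again: 4r**2 - 7ra + 3r + 3a**2 - 2a - 1 = 4r(r - a + 1) + (-3a - 1)(r - a + 1); both groups contain (r - a + 1), giving (4r - 3a - 1)(r - a + 1).

(4r - 3a - 1)(9r - 4a)(r - a + 1)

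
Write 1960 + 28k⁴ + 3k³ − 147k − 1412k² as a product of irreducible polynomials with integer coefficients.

By the rational root theorem, k = 8/7 is a root, so (7k − 8) is a factor; dividing leaves 4k³ + 5k² − 196k − 245.
Then k = −7 is a root, so (k + 7) is a factor; dividing leaves 4k² − 23k − 35.
The remaining quadratic factors as (4k + 5)(k − 7).

(4k + 5)(7k − 8)(k + 7)(k − 7)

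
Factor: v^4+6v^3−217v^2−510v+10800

Among the possible rational roots, v = −9 is a root, so (v+9) is a factor; dividing leaves v^3−3v^2−190v+1200.
Continuing, v = 8 is a root, so (v−8) divides it; the quotient is v^2+5v−150.
The remaining quadratic factors as (v+15)(v−10).

(v+15)(v+9)(v−10)(v−8)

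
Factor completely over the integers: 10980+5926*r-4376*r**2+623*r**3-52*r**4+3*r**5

(3*r-10)*(r+1)*(r-9)*(r**2-6*r+122)

Testing divisors of the constant over divisors of the leading coefficient, r = 10/3 is a root, so (3*r-10) divides it; the quotient is r**4-14*r**3+161*r**2-922*r-1098.
Continuing, r = 9 is a root, giving the factor (r-9) and quotient r**3-5*r**2+116*r+122.
Then r = -1 is a root, so (r+1) divides it; the quotient is r**2-6*r+122.
The quadratic r**2-6*r+122 has discriminant -452 < 0 and is irreducible over ℤ.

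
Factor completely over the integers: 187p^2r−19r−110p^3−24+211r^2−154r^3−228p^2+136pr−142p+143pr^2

Group: 11p(−10p^2+27pr−18p−14r^2+23r−8) + (11r+3)(−10p^2+27pr−18p−14r^2+23r−8); both groups contain (−10p^2+27pr−18p−14r^2+23r−8), so (11p+11r+3) is a factor with cofactor −10p^2+27pr−18p−14r^2+23r−8.
The cofactor groups again: −10p^2+27pr−18p−14r^2+23r−8 = −p(10p−7r+8) + (2r−1)(10p−7r+8); both groups contain (10p−7r+8), giving −(p−2r+1)(10p−7r+8).

−(10p−7r+8)(11p+11r+3)(p−2r+1)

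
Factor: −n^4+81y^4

(3y−n)(3y+n)(9y^2+n^2)

Write as (9y^2)² − (n^2)², then factor 9y^2−n^2 once more.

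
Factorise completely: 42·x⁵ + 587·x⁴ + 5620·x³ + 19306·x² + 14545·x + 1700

(6·x + 5)·(7·x + 1)·(x + 4)·(x² + 9·x + 85)

Trying the rational-root candidates, x = −1/7 is a root, so (7·x + 1) divides it; the quotient is 6·x⁴ + 83·x³ + 791·x² + 2645·x + 1700.
Next, x = −4 is a root, giving the factor (x + 4) and quotient 6·x³ + 59·x² + 555·x + 425.
Continuing, x = −5/6 is a root, so (6·x + 5) divides it; the quotient is x² + 9·x + 85.
The quadratic x² + 9·x + 85 has discriminant −259 < 0 and is irreducible over ℤ.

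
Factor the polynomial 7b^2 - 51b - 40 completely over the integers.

(7b + 5)(b - 8)

Need a pair with product 7·(-40) = -280 and sum -51: that's -56 and 5.
Split the middle term: 7b^2 - 56b + 5b - 40 = 7b(b - 8) + 5(b - 8).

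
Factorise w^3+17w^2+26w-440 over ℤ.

Among the possible rational roots, w = -11 is a root, giving the factor (w+11) and quotient w^2+6w-40.
The remaining quadratic factors as (w+10)(w-4).

(w+10)(w+11)(w-4)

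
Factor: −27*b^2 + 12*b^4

Pull out the common factor 3*b^2; 4*b^2 − 9 is a difference of squares.

3*b^2*(2*b + 3)*(2*b − 3)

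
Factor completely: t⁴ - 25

Substitute u = t² to get a quadratic in u, then factor.
t² - 5 is irreducible over ℤ (5 is not a perfect square).
t² + 5 is irreducible over ℤ (always positive, so no real roots).

(t² + 5)·(t² - 5)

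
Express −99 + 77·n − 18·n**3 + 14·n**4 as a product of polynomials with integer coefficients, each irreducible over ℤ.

Group as (14·n**4 + 77·n) + (−18·n**3 − 99) = 7·n·(2·n**3 + 11) − 9·(2·n**3 + 11).
Both groups share the factor (2·n**3 + 11).

(7·n − 9)·(2·n**3 + 11)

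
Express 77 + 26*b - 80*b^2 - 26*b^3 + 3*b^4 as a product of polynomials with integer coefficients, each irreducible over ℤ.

Among the possible rational roots, b = 1 is a root, so (b - 1) is a factor; dividing leaves 3*b^3 - 23*b^2 - 103*b - 77.
Then b = 11 is a root, so (b - 11) divides it; the quotient is 3*b^2 + 10*b + 7.
The remaining quadratic factors as (b + 1)(3*b + 7).

(3*b + 7)*(b + 1)*(b - 1)*(b - 11)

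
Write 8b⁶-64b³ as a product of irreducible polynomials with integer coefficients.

Pull out the common factor 8b³, leaving b³-8.
Recognize a difference of cubes with the parts b and 2.

8b³(b-2)(b²+2b+4)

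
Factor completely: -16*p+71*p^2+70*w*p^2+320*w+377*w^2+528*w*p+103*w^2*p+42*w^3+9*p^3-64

Group: w*(42*w^2+61*w*p+41*w+9*p^2-p-8) + (p+8)*(42*w^2+61*w*p+41*w+9*p^2-p-8); both groups contain (42*w^2+61*w*p+41*w+9*p^2-p-8), so (w+p+8) is a factor with cofactor 42*w^2+61*w*p+41*w+9*p^2-p-8.
The cofactor groups again: 42*w^2+61*w*p+41*w+9*p^2-p-8 = 6*w*(7*w+9*p+8) + (p-1)*(7*w+9*p+8); both groups contain (7*w+9*p+8), giving (6*w+p-1)*(7*w+9*p+8).

(7*w+9*p+8)*(6*w+p-1)*(w+p+8)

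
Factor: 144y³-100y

4y(6y+5)(6y-5)

Factor out 4y, leaving 36y²-25, which is a difference of two squares.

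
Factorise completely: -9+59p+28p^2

Need a pair with product 28·(-9) = -252 and sum 59: that's 63 and -4.
Split the middle term: 28p^2+63p - 4p-9 = 7p(4p+9) - (4p+9).

(4p+9)(7p-1)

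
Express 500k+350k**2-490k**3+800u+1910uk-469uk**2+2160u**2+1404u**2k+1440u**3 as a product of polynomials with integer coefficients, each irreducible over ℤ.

Group: 8u(180u**2+63uk+270u-98k**2+70k+100) + 5k(180u**2+63uk+270u-98k**2+70k+100); both groups contain (180u**2+63uk+270u-98k**2+70k+100), so (8u+5k) is a factor with cofactor 180u**2+63uk+270u-98k**2+70k+100.
The cofactor groups again: 180u**2+63uk+270u-98k**2+70k+100 = 15u(12u-7k+10) + (14k+10)(12u-7k+10); both groups contain (12u-7k+10), giving (15u+14k+10)(12u-7k+10).

(12u-7k+10)(15u+14k+10)(8u+5k)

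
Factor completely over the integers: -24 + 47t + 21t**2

(3t + 8)(7t - 3)

Need a pair with product 21·(-24) = -504 and sum 47: that's 56 and -9.
Split the middle term: 21t**2 + 56t - 9t - 24 = 7t(3t + 8) - 3(3t + 8).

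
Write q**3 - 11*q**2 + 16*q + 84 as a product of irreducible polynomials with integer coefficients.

Trying the rational-root candidates, q = -2 is a root, so (q + 2) divides it; the quotient is q**2 - 13*q + 42.
The remaining quadratic factors as (q - 7)(q - 6).

(q + 2)*(q - 6)*(q - 7)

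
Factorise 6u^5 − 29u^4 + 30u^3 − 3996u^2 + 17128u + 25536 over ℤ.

By the rational root theorem, u = −7/6 is a root, so (6u + 7) is a factor; dividing leaves u^4 − 6u^3 + 12u^2 − 680u + 3648.
Then u = 6 is a root, so (u − 6) is a factor; dividing leaves u^3 + 12u − 608.
Then u = 8 is a root, so (u − 8) is a factor; dividing leaves u^2 + 8u + 76.
The quadratic u^2 + 8u + 76 has discriminant −240 < 0 and is irreducible over ℤ.

(6u + 7)(u − 6)(u − 8)(u^2 + 8u + 76)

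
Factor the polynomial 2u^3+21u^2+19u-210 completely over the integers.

(2u-5)(u+6)(u+7)

Testing divisors of the constant over divisors of the leading coefficient, u = 5/2 is a root, giving the factor (2u-5) and quotient u^2+13u+42.
The remaining quadratic factors as (u+6)(u+7).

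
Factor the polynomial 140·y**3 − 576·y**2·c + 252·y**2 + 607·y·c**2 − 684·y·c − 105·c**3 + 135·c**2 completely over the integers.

(14·y − 3·c)·(2·y − 5·c)·(5·y − 7·c + 9)

Group: 2·y·(70·y**2 − 113·y·c + 126·y + 21·c**2 − 27·c) − 5·c·(70·y**2 − 113·y·c + 126·y + 21·c**2 − 27·c); both groups contain (70·y**2 − 113·y·c + 126·y + 21·c**2 − 27·c), so (2·y − 5·c) is a factor with cofactor 70·y**2 − 113·y·c + 126·y + 21·c**2 − 27·c.
The cofactor groups again: 70·y**2 − 113·y·c + 126·y + 21·c**2 − 27·c = 14·y·(5·y − 7·c + 9) − 3·c·(5·y − 7·c + 9); both groups contain (5·y − 7·c + 9), giving (14·y − 3·c)·(5·y − 7·c + 9).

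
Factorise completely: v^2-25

(v+5)·(v-5)

Two integers with product -25 and sum 0 are 5 and -5.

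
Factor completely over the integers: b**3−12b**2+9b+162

Among the possible rational roots, b = −3 is a root, giving the factor (b+3) and quotient b**2−15b+54.
The remaining quadratic factors as (b−9)(b−6).

(b+3)(b−6)(b−9)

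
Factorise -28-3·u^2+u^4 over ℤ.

(u^2+4)·(u^2-7)

Substitute w = u^2 to get a quadratic in w, then factor.
u^2-7 is irreducible over ℤ (7 is not a perfect square).
u^2+4 is irreducible over ℤ (sum of squares).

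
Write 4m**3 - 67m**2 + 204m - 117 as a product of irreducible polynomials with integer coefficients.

(4m - 3)(m - 13)(m - 3)

Testing divisors of the constant over divisors of the leading coefficient, m = 3/4 is a root, so (4m - 3) divides it; the quotient is m**2 - 16m + 39.
The remaining quadratic factors as (m - 13)(m - 3).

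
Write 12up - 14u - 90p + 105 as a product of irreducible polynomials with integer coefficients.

Group as (12up - 14u) + (-90p + 105) = 2u(6p - 7) - 15(6p - 7).
Both groups share the factor (6p - 7).

(2u - 15)(6p - 7)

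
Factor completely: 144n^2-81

Factor out 9, leaving 16n^2-9, which is a difference of two squares.

9(4n+3)(4n-3)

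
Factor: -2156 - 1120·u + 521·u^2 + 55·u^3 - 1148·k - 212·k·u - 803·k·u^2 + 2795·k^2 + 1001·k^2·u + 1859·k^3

Group: 13·k·(143·k^2 + 132·k·u + 61·k - 11·u^2 - 135·u - 154) + (-5·u + 14)·(143·k^2 + 132·k·u + 61·k - 11·u^2 - 135·u - 154); both groups contain (143·k^2 + 132·k·u + 61·k - 11·u^2 - 135·u - 154), so (13·k - 5·u + 14) is a factor with cofactor 143·k^2 + 132·k·u + 61·k - 11·u^2 - 135·u - 154.
The cofactor groups again: 143·k^2 + 132·k·u + 61·k - 11·u^2 - 135·u - 154 = 11·k·(13·k - u - 11) + (11·u + 14)·(13·k - u - 11); both groups contain (13·k - u - 11), giving (11·k + 11·u + 14)·(13·k - u - 11).

(11·k + 11·u + 14)·(13·k - 5·u + 14)·(13·k - u - 11)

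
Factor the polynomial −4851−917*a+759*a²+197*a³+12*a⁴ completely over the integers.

(3*a−7)*(4*a+11)*(a+7)*(a+9)

Among the possible rational roots, a = −9 is a root, so (a+9) is a factor; dividing leaves 12*a³+89*a²−42*a−539.
Then a = 7/3 is a root, so (3*a−7) divides it; the quotient is 4*a²+39*a+77.
The remaining quadratic factors as (4*a+11)(a+7).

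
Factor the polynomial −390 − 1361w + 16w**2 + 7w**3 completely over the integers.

Testing divisors of the constant over divisors of the leading coefficient, w = −15 is a root, so (w + 15) is a factor; dividing leaves 7w**2 − 89w − 26.
The remaining quadratic factors as (7w + 2)(w − 13).

(7w + 2)(w + 15)(w − 13)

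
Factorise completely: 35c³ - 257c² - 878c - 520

(5c + 4)(7c + 13)(c - 10)

By the rational root theorem, c = 10 is a root, so (c - 10) is a factor; dividing leaves 35c² + 93c + 52.
The remaining quadratic factors as (5c + 4)(7c + 13).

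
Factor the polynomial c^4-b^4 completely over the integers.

(c-b)(c+b)(c^2+b^2)

(c)⁴ − (b)⁴ = ((c)² − (b)²)((c)² + (b)²); the first factor splits again, the second (c^2+b^2) is irreducible.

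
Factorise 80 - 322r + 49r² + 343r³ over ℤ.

Testing divisors of the constant over divisors of the leading coefficient, r = 2/7 is a root, so (7r - 2) divides it; the quotient is 49r² + 21r - 40.
The remaining quadratic factors as (7r + 8)(7r - 5).

(7r + 8)(7r - 2)(7r - 5)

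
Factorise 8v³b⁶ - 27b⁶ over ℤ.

Pull out the common factor b⁶, leaving 8v³ - 27.
Recognize a difference of cubes with the parts 2v and 3.

b⁶(2v - 3)(4v² + 6v + 9)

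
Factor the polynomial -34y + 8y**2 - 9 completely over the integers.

(2y - 9)(4y + 1)

Need a pair with product 8·(-9) = -72 and sum -34: that's -36 and 2.
Split the middle term: 8y**2 - 36y + 2y - 9 = 4y(2y - 9) + (2y - 9).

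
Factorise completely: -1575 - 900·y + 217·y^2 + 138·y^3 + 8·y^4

Among the possible rational roots, y = 5/2 is a root, so (2·y - 5) divides it; the quotient is 4·y^3 + 79·y^2 + 306·y + 315.
Continuing, y = -3 is a root, so (y + 3) divides it; the quotient is 4·y^2 + 67·y + 105.
The remaining quadratic factors as (y + 15)(4·y + 7).

(2·y - 5)·(4·y + 7)·(y + 15)·(y + 3)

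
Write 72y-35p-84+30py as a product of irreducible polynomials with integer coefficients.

Group as (30py-35p) + (72y-84) = 5p(6y-7) + 12(6y-7).
Both groups share the factor (6y-7).

(5p+12)(6y-7)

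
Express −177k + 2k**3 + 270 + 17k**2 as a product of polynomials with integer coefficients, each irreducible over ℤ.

By the rational root theorem, k = −15 is a root, so (k + 15) divides it; the quotient is 2k**2 − 13k + 18.
The remaining quadratic factors as (2k − 9)(k − 2).

(2k − 9)(k + 15)(k − 2)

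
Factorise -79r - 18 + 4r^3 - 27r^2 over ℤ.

(4r + 1)(r + 2)(r - 9)

Testing divisors of the constant over divisors of the leading coefficient, r = 9 is a root, so (r - 9) is a factor; dividing leaves 4r^2 + 9r + 2.
The remaining quadratic factors as (4r + 1)(r + 2).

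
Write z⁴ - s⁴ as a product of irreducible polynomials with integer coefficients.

(z)⁴ − (s)⁴ = ((z)² − (s)²)((z)² + (s)²); the first factor splits again, the second (z² + s²) is irreducible.

(z - s)*(z + s)*(z² + s²)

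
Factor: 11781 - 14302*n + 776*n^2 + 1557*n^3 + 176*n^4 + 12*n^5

(2*n + 9)*(6*n - 11)*(n - 1)*(n^2 + 13*n + 119)

By the rational root theorem, n = 11/6 is a root, so (6*n - 11) divides it; the quotient is 2*n^4 + 33*n^3 + 320*n^2 + 716*n - 1071.
Next, n = 1 is a root, giving the factor (n - 1) and quotient 2*n^3 + 35*n^2 + 355*n + 1071.
Then n = -9/2 is a root, so (2*n + 9) divides it; the quotient is n^2 + 13*n + 119.
The quadratic n^2 + 13*n + 119 has discriminant -307 < 0 and is irreducible over ℤ.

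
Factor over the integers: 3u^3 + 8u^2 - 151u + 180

(3u - 4)(u + 9)(u - 5)

By the rational root theorem, u = -9 is a root, so (u + 9) divides it; the quotient is 3u^2 - 19u + 20.
The remaining quadratic factors as (u - 5)(3u - 4).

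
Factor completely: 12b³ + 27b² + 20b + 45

(4b + 9)(3b² + 5)

Group as (12b³ + 20b) + (27b² + 45) = 4b(3b² + 5) + 9(3b² + 5).
Both groups share the factor (3b² + 5).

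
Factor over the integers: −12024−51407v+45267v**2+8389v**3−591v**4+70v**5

By the rational root theorem, v = −1/5 is a root, giving the factor (5v+1) and quotient 14v**4−121v**3+1702v**2+8713v−12024.
Next, v = −9/2 is a root, so (2v+9) is a factor; dividing leaves 7v**3−92v**2+1265v−1336.
Continuing, v = 8/7 is a root, so (7v−8) is a factor; dividing leaves v**2−12v+167.
The quadratic v**2−12v+167 has discriminant −524 < 0 and is irreducible over ℤ.

(2v+9)(5v+1)(7v−8)(v**2−12v+167)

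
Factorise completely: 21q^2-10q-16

Need a pair with product 21·(-16) = -336 and sum -10: that's -24 and 14.
Split the middle term: 21q^2-24q + 14q-16 = 3q(7q-8) + 2(7q-8).

(3q+2)(7q-8)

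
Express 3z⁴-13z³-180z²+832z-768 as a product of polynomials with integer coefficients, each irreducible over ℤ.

(3z-4)(z+8)(z-3)(z-8)

Among the possible rational roots, z = 4/3 is a root, so (3z-4) is a factor; dividing leaves z³-3z²-64z+192.
Then z = -8 is a root, giving the factor (z+8) and quotient z²-11z+24.
The remaining quadratic factors as (z-8)(z-3).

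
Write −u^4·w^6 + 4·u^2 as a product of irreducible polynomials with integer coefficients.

−u^2·(u·w^3 + 2)·(u·w^3 − 2)

Factor out u^2 first: what remains is −u^2·w^6 + 4.
Recognize a difference of squares with the parts 2 and u·w^3.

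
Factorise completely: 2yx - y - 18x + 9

Group as (2yx - y) + (-18x + 9) = y(2x - 1) - 9(2x - 1).
Both groups share the factor (2x - 1).

(2x - 1)(y - 9)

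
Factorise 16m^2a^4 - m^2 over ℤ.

m^2(2a + 1)(2a - 1)(4a^2 + 1)

Pull out the common factor m^2, leaving 16a^4 - 1.
Recognize a difference of squares with the parts 4a^2 and 1.
4a^2 - 1 is again a difference of squares: (2a - 1)(2a + 1).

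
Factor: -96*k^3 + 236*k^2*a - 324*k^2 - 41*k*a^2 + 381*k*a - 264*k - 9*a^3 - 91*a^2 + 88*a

Group: 4*k*(-24*k^2 + 5*k*a - 33*k + a^2 + 11*a) + (-9*a + 8)*(-24*k^2 + 5*k*a - 33*k + a^2 + 11*a); both groups contain (-24*k^2 + 5*k*a - 33*k + a^2 + 11*a), so (4*k - 9*a + 8) is a factor with cofactor -24*k^2 + 5*k*a - 33*k + a^2 + 11*a.
The cofactor groups again: -24*k^2 + 5*k*a - 33*k + a^2 + 11*a = -8*k*(3*k - a) + (-a - 11)*(3*k - a); both groups contain (3*k - a), giving -(8*k + a + 11)*(3*k - a).

-(4*k - 9*a + 8)*(3*k - a)*(8*k + a + 11)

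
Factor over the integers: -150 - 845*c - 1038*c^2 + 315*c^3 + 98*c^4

Among the possible rational roots, c = -5 is a root, so (c + 5) divides it; the quotient is 98*c^3 - 175*c^2 - 163*c - 30.
Next, c = 5/2 is a root, so (2*c - 5) divides it; the quotient is 49*c^2 + 35*c + 6.
The remaining quadratic factors as (7*c + 2)(7*c + 3).

(2*c - 5)*(7*c + 2)*(7*c + 3)*(c + 5)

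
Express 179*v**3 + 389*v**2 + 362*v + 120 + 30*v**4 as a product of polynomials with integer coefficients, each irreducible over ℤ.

Among the possible rational roots, v = −3/2 is a root, so (2*v + 3) divides it; the quotient is 15*v**3 + 67*v**2 + 94*v + 40.
Next, v = −2 is a root, so (v + 2) divides it; the quotient is 15*v**2 + 37*v + 20.
The remaining quadratic factors as (3*v + 5)(5*v + 4).

(2*v + 3)*(3*v + 5)*(5*v + 4)*(v + 2)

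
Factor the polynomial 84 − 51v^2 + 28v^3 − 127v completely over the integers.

(4v + 7)(7v − 4)(v − 3)

Trying the rational-root candidates, v = 4/7 is a root, so (7v − 4) is a factor; dividing leaves 4v^2 − 5v − 21.
The remaining quadratic factors as (v − 3)(4v + 7).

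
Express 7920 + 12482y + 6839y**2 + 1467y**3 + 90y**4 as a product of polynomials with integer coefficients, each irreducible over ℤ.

Testing divisors of the constant over divisors of the leading coefficient, y = -9/5 is a root, giving the factor (5y + 9) and quotient 18y**3 + 261y**2 + 898y + 880.
Then y = -8/3 is a root, giving the factor (3y + 8) and quotient 6y**2 + 71y + 110.
The remaining quadratic factors as (y + 10)(6y + 11).

(3y + 8)(5y + 9)(6y + 11)(y + 10)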